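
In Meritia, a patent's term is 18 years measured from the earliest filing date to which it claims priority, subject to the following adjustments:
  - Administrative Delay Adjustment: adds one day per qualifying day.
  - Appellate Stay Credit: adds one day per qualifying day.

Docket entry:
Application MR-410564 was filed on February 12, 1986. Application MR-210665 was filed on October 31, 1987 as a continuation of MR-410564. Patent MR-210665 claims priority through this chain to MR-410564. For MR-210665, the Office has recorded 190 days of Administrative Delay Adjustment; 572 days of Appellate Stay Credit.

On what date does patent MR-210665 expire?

March 15, 2006

Earliest priority filing: 12 February 1986.
Base term: 12 February 1986 + 18 years → 12 February 2004.
Administrative Delay Adjustment: +190 days → 20 August 2004.
Appellate Stay Credit: +572 days → 15 March 2006.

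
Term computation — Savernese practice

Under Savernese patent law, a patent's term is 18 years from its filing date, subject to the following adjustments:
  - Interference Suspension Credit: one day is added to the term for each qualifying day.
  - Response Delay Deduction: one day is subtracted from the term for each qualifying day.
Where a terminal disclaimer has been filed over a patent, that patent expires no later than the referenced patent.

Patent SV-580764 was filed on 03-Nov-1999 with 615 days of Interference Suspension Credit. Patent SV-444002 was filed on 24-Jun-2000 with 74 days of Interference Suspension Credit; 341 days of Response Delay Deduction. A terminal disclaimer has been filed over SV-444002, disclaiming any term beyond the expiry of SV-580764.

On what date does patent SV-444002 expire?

September 30, 2017

Natural term of SV-444002:
  Base: filing + 18 years → 24 June 2018.
  Interference Suspension Credit: +74 days → 6 September 2018.
  Response Delay Deduction: −341 days → 30 September 2017.
Expiry of referenced patent SV-580764:
  Base: filing + 18 years → 3 November 2017.
  Interference Suspension Credit: +615 days → 11 July 2019.
Terminal disclaimer: SV-444002 expires on the earlier of 30 September 2017 and 11 July 2019.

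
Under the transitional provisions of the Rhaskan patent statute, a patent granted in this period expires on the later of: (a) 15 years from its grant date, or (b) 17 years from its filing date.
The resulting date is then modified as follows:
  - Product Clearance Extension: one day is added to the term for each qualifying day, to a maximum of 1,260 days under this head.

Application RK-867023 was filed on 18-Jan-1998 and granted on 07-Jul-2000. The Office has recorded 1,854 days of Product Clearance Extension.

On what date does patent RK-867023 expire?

December 18, 2018

(a) grant + 15 years → 7 July 2015.
(b) filing + 17 years → 18 January 2015.
Later of the two: 7 July 2015.
Product Clearance Extension: 1854 days claimed exceeds the 1260-day cap, so +1260 days → 18 December 2018.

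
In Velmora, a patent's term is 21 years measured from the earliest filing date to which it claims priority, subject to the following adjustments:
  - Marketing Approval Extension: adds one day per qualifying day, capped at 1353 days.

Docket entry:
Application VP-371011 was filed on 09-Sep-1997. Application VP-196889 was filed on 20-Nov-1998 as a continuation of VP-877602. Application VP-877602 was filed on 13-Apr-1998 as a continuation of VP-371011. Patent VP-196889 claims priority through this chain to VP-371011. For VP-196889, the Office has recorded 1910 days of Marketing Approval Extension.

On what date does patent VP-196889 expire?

May 24, 2022

Earliest priority filing: 9 September 1997.
Base term: 9 September 1997 + 21 years → 9 September 2018.
Marketing Approval Extension: 1910 days claimed exceeds the 1353-day cap, so +1353 days → 24 May 2022.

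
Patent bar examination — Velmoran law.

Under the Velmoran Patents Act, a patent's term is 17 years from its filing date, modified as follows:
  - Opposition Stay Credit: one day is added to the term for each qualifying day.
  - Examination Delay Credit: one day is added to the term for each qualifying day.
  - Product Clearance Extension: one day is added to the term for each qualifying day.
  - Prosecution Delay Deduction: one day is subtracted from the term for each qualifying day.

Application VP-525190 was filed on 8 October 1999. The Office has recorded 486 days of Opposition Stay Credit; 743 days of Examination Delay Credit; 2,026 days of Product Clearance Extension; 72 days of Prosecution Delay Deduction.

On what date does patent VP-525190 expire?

June 26, 2025

Base term: filing date + 17 years → 8 October 2016.
Opposition Stay Credit: +486 days → 6 February 2018.
Examination Delay Credit: +743 days → 19 February 2020.
Product Clearance Extension: +2026 days → 6 September 2025.
Prosecution Delay Deduction: −72 days → 26 June 2025.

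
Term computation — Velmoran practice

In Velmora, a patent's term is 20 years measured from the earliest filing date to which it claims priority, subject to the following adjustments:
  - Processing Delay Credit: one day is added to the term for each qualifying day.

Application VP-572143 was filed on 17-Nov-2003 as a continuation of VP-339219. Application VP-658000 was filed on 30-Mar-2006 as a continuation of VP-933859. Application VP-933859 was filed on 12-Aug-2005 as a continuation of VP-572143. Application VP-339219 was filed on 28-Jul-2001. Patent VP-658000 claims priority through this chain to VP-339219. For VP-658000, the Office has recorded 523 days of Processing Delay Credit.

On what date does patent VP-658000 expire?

Earliest priority filing: 28 July 2001.
Base term: 28 July 2001 + 20 years → 28 July 2021.
Processing Delay Credit: +523 days → 2 January 2023.

2023-01-02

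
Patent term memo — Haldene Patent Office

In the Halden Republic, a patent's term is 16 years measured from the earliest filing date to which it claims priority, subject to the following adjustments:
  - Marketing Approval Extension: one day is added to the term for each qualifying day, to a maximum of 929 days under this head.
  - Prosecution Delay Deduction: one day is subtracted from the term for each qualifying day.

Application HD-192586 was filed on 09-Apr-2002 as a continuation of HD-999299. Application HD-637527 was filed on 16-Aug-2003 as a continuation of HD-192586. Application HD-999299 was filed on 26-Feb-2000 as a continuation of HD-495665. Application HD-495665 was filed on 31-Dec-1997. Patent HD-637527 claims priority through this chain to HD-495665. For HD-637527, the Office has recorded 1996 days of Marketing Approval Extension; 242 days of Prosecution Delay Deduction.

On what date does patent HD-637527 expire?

2015-11-18

Earliest priority filing: 31 December 1997.
Base term: 31 December 1997 + 16 years → 31 December 2013.
Marketing Approval Extension: 1996 days claimed exceeds the 929-day cap, so +929 days → 17 July 2016.
Prosecution Delay Deduction: −242 days → 18 November 2015.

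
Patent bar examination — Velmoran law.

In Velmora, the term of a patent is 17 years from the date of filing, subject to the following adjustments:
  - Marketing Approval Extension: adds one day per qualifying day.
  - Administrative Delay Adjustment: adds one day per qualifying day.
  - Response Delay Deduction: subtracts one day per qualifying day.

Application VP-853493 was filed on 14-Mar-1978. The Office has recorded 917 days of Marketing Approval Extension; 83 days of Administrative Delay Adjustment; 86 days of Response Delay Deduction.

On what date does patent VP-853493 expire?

September 13, 1997

Base term: filing date + 17 years → 14 March 1995.
Marketing Approval Extension: +917 days → 16 September 1997.
Administrative Delay Adjustment: +83 days → 8 December 1997.
Response Delay Deduction: −86 days → 13 September 1997.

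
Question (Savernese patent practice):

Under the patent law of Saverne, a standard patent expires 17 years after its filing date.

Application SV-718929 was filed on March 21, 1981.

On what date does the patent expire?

March 21, 1998

Filing date + 17 years → 21 March 1998.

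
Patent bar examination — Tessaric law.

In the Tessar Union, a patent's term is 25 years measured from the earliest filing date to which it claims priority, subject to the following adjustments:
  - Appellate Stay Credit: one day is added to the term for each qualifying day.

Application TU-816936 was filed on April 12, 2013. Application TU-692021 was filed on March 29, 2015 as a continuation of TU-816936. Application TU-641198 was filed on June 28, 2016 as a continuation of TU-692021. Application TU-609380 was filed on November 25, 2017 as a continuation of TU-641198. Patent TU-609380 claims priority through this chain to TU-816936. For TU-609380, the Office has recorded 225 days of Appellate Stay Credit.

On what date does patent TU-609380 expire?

November 23, 2038

Earliest priority filing: 12 April 2013.
Base term: 12 April 2013 + 25 years → 12 April 2038.
Appellate Stay Credit: +225 days → 23 November 2038.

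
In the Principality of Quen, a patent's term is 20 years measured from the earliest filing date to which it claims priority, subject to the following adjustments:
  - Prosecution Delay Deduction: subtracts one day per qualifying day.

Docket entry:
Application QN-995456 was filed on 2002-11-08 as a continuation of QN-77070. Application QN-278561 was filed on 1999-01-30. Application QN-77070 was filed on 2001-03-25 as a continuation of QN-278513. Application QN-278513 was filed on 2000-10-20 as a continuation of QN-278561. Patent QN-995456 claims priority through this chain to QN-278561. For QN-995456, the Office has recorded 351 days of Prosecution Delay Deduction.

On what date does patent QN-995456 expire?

Earliest priority filing: 30 January 1999.
Base term: 30 January 1999 + 20 years → 30 January 2019.
Prosecution Delay Deduction: −351 days → 13 February 2018.

February 13, 2018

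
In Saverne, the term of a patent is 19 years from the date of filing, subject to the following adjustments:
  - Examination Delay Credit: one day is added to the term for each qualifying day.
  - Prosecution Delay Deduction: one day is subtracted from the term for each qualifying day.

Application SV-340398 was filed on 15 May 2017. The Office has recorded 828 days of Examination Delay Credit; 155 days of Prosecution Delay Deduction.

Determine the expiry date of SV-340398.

Base term: filing date + 19 years → 15 May 2036.
Examination Delay Credit: +828 days → 21 August 2038.
Prosecution Delay Deduction: −155 days → 19 March 2038.

2038-03-19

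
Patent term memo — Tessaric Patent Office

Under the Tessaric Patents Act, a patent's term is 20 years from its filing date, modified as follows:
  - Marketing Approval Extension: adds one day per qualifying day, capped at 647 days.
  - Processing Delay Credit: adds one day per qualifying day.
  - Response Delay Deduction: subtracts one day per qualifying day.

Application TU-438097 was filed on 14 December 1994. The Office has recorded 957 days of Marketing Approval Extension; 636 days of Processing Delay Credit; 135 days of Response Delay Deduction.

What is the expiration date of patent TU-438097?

Base term: filing date + 20 years → 14 December 2014.
Marketing Approval Extension: 957 days claimed exceeds the 647-day cap, so +647 days → 21 September 2016.
Processing Delay Credit: +636 days → 19 June 2018.
Response Delay Deduction: −135 days → 4 February 2018.

2018-02-04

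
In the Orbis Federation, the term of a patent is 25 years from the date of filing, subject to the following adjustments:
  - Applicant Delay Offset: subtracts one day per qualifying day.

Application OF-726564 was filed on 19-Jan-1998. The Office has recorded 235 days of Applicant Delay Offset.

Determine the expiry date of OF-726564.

May 29, 2022

Base term: filing date + 25 years → 19 January 2023.
Applicant Delay Offset: −235 days → 29 May 2022.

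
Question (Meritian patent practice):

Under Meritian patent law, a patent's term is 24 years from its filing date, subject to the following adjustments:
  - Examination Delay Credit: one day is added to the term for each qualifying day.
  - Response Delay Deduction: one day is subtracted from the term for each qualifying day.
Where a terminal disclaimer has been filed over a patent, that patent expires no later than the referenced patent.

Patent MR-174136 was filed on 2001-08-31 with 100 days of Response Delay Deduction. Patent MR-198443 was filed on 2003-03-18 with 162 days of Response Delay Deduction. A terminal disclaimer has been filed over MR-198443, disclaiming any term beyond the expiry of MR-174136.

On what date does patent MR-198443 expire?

Natural term of MR-198443:
  Base: filing + 24 years → 18 March 2027.
  Response Delay Deduction: −162 days → 7 October 2026.
Expiry of referenced patent MR-174136:
  Base: filing + 24 years → 31 August 2025.
  Response Delay Deduction: −100 days → 23 May 2025.
Terminal disclaimer: MR-198443 expires on the earlier of 7 October 2026 and 23 May 2025.

May 23, 2025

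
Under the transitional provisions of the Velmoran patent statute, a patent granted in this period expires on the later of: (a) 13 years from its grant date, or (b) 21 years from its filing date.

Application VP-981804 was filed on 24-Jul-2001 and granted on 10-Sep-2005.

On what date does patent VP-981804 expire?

July 24, 2022

(a) grant + 13 years → 10 September 2018.
(b) filing + 21 years → 24 July 2022.
Later of the two: 24 July 2022.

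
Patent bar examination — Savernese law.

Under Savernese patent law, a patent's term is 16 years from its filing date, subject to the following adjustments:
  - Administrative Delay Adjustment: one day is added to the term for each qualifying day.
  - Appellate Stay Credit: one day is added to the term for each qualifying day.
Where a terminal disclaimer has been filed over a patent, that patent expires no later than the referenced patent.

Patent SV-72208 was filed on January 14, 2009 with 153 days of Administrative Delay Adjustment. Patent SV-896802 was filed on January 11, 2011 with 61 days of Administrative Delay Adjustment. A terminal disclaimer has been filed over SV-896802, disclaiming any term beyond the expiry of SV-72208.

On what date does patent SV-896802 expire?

June 16, 2025

Natural term of SV-896802:
  Base: filing + 16 years → 11 January 2027.
  Administrative Delay Adjustment: +61 days → 13 March 2027.
Expiry of referenced patent SV-72208:
  Base: filing + 16 years → 14 January 2025.
  Administrative Delay Adjustment: +153 days → 16 June 2025.
Terminal disclaimer: SV-896802 expires on the earlier of 13 March 2027 and 16 June 2025.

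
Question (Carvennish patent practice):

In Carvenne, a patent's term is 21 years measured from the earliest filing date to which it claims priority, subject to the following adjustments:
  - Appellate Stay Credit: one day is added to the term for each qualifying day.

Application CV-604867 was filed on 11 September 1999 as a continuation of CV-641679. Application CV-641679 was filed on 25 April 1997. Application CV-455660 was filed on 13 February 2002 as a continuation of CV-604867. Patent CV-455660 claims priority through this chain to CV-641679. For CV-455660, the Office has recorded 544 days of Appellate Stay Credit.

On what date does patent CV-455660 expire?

October 21, 2019

Earliest priority filing: 25 April 1997.
Base term: 25 April 1997 + 21 years → 25 April 2018.
Appellate Stay Credit: +544 days → 21 October 2019.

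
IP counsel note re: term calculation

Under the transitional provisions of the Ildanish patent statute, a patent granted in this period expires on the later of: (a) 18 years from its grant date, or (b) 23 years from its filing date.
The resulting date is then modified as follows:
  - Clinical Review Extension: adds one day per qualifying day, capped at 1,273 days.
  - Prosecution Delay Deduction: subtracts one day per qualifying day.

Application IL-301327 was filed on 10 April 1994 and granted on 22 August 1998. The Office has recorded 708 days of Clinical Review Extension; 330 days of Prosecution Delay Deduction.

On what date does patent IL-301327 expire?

2018-04-23

(a) grant + 18 years → 22 August 2016.
(b) filing + 23 years → 10 April 2017.
Later of the two: 10 April 2017.
Clinical Review Extension: 708 days (within the 1273-day cap) → +708 days → 19 March 2019.
Prosecution Delay Deduction: −330 days → 23 April 2018.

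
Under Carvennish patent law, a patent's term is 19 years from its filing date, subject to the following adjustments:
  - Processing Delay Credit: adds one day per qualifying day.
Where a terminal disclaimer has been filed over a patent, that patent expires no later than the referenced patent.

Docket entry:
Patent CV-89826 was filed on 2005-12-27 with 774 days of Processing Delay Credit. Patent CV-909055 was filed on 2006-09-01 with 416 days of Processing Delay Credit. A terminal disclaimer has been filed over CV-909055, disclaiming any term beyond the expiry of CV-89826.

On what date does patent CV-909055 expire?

October 22, 2026

Natural term of CV-909055:
  Base: filing + 19 years → 1 September 2025.
  Processing Delay Credit: +416 days → 22 October 2026.
Expiry of referenced patent CV-89826:
  Base: filing + 19 years → 27 December 2024.
  Processing Delay Credit: +774 days → 9 February 2027.
Terminal disclaimer: CV-909055 expires on the earlier of 22 October 2026 and 9 February 2027.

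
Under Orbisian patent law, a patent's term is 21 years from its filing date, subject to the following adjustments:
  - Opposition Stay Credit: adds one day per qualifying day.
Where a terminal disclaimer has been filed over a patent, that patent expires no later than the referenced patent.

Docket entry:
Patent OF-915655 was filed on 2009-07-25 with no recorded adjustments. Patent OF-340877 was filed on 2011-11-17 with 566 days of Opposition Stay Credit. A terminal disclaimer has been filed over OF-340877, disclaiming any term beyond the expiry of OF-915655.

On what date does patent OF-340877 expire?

2030-07-25

Natural term of OF-340877:
  Base: filing + 21 years → 17 November 2032.
  Opposition Stay Credit: +566 days → 6 June 2034.
Expiry of referenced patent OF-915655:
  Base: filing + 21 years → 25 July 2030.
Terminal disclaimer: OF-340877 expires on the earlier of 6 June 2034 and 25 July 2030.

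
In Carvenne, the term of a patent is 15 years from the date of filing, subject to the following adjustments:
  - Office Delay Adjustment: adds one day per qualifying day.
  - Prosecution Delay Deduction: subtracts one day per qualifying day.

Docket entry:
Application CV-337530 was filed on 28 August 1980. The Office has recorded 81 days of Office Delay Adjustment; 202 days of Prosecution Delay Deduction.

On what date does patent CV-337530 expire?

Base term: filing date + 15 years → 28 August 1995.
Office Delay Adjustment: +81 days → 17 November 1995.
Prosecution Delay Deduction: −202 days → 29 April 1995.

April 29, 1995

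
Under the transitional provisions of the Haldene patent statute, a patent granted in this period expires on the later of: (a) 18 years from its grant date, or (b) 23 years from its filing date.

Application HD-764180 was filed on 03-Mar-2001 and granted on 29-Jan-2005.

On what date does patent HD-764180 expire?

March 3, 2024

(a) grant + 18 years → 29 January 2023.
(b) filing + 23 years → 3 March 2024.
Later of the two: 3 March 2024.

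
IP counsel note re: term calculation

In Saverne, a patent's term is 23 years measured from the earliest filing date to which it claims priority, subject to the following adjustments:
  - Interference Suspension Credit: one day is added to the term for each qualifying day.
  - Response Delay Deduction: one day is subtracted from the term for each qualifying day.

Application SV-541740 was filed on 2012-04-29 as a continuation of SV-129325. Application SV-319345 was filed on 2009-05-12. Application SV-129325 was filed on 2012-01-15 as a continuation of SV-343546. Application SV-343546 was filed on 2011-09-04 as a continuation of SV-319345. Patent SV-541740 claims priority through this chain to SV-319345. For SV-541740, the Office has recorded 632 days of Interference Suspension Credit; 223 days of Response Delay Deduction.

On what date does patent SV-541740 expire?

June 25, 2033

Earliest priority filing: 12 May 2009.
Base term: 12 May 2009 + 23 years → 12 May 2032.
Interference Suspension Credit: +632 days → 3 February 2034.
Response Delay Deduction: −223 days → 25 June 2033.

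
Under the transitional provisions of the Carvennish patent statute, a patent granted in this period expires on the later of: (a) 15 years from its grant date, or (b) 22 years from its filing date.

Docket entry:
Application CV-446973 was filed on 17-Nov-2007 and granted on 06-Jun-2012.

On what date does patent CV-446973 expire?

(a) grant + 15 years → 6 June 2027.
(b) filing + 22 years → 17 November 2029.
Later of the two: 17 November 2029.

2029-11-17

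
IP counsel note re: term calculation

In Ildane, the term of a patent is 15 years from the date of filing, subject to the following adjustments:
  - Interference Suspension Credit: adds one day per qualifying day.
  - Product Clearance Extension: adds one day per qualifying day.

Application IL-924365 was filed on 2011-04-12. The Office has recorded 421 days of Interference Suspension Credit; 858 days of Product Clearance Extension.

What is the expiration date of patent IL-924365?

Base term: filing date + 15 years → 12 April 2026.
Interference Suspension Credit: +421 days → 7 June 2027.
Product Clearance Extension: +858 days → 12 October 2029.

2029-10-12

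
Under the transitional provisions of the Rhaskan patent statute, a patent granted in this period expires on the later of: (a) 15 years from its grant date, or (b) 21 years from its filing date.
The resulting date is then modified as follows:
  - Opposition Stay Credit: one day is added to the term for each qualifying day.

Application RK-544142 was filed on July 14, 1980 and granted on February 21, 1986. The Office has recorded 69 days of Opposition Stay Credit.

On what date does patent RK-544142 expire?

2001-09-21

(a) grant + 15 years → 21 February 2001.
(b) filing + 21 years → 14 July 2001.
Later of the two: 14 July 2001.
Opposition Stay Credit: +69 days → 21 September 2001.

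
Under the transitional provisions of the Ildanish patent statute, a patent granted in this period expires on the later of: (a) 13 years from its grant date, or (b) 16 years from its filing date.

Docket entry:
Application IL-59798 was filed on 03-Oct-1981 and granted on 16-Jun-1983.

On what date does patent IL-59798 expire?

(a) grant + 13 years → 16 June 1996.
(b) filing + 16 years → 3 October 1997.
Later of the two: 3 October 1997.

October 3, 1997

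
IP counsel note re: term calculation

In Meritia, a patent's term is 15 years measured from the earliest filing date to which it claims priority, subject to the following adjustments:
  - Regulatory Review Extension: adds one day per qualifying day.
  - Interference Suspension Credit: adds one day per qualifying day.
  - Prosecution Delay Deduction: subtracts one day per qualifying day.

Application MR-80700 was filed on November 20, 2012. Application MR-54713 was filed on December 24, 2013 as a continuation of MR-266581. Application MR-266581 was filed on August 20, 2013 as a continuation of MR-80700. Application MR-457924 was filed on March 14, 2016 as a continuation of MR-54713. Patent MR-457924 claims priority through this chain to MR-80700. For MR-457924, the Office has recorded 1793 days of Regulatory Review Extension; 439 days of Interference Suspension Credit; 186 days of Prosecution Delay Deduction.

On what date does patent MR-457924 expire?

2033-06-27

Earliest priority filing: 20 November 2012.
Base term: 20 November 2012 + 15 years → 20 November 2027.
Regulatory Review Extension: +1793 days → 17 October 2032.
Interference Suspension Credit: +439 days → 30 December 2033.
Prosecution Delay Deduction: −186 days → 27 June 2033.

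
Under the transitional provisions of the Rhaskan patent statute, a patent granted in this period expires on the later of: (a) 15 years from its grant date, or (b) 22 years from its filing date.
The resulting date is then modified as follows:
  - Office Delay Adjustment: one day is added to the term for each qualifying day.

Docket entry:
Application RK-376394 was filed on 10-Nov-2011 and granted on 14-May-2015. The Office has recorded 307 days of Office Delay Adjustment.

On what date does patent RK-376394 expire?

(a) grant + 15 years → 14 May 2030.
(b) filing + 22 years → 10 November 2033.
Later of the two: 10 November 2033.
Office Delay Adjustment: +307 days → 13 September 2034.

September 13, 2034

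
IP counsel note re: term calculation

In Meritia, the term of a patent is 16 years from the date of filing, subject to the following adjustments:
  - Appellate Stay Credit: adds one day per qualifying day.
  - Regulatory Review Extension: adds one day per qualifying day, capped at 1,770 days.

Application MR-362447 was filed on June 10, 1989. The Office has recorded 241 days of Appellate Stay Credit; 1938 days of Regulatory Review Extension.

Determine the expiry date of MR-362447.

Base term: filing date + 16 years → 10 June 2005.
Appellate Stay Credit: +241 days → 6 February 2006.
Regulatory Review Extension: 1938 days claimed exceeds the 1770-day cap, so +1770 days → 12 December 2010.

2010-12-12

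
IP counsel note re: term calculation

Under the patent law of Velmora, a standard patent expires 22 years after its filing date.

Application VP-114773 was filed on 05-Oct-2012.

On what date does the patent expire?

Filing date + 22 years → 5 October 2034.

2034-10-05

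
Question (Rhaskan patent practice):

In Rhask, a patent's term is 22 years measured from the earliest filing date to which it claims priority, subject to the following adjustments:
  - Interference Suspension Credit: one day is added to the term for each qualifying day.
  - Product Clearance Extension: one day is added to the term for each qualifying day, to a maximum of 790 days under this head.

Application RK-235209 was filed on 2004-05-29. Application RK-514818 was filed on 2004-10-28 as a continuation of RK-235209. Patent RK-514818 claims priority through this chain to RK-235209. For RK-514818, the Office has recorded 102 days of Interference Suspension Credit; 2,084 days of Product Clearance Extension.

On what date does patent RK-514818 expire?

Earliest priority filing: 29 May 2004.
Base term: 29 May 2004 + 22 years → 29 May 2026.
Interference Suspension Credit: +102 days → 8 September 2026.
Product Clearance Extension: 2084 days claimed exceeds the 790-day cap, so +790 days → 6 November 2028.

November 6, 2028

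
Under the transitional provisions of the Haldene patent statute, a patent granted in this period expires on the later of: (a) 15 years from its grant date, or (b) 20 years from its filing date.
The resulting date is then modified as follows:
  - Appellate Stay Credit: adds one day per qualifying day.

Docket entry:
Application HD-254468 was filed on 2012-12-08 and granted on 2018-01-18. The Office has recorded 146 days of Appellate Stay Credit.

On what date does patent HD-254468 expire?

(a) grant + 15 years → 18 January 2033.
(b) filing + 20 years → 8 December 2032.
Later of the two: 18 January 2033.
Appellate Stay Credit: +146 days → 13 June 2033.

June 13, 2033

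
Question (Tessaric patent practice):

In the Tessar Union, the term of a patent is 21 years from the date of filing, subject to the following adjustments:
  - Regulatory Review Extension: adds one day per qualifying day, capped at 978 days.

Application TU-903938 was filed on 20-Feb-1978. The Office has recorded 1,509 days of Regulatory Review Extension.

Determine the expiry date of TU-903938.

Base term: filing date + 21 years → 20 February 1999.
Regulatory Review Extension: 1509 days claimed exceeds the 978-day cap, so +978 days → 25 October 2001.

2001-10-25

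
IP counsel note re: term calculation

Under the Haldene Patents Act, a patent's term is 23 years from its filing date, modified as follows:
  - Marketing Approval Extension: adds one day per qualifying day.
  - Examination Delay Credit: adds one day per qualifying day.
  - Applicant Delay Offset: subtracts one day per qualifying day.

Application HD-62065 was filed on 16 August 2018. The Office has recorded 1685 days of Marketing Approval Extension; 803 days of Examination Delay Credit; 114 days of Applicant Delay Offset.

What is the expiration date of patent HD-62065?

February 15, 2048

Base term: filing date + 23 years → 16 August 2041.
Marketing Approval Extension: +1685 days → 28 March 2046.
Examination Delay Credit: +803 days → 8 June 2048.
Applicant Delay Offset: −114 days → 15 February 2048.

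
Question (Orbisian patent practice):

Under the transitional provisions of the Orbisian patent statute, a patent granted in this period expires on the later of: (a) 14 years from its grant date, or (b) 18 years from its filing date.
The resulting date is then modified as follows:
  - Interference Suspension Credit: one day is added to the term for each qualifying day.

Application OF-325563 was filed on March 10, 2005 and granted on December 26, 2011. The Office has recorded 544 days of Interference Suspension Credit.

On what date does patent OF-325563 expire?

(a) grant + 14 years → 26 December 2025.
(b) filing + 18 years → 10 March 2023.
Later of the two: 26 December 2025.
Interference Suspension Credit: +544 days → 23 June 2027.

June 23, 2027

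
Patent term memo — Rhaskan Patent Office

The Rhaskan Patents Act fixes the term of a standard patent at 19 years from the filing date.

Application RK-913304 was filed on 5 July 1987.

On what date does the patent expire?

Filing date + 19 years → 5 July 2006.

July 5, 2006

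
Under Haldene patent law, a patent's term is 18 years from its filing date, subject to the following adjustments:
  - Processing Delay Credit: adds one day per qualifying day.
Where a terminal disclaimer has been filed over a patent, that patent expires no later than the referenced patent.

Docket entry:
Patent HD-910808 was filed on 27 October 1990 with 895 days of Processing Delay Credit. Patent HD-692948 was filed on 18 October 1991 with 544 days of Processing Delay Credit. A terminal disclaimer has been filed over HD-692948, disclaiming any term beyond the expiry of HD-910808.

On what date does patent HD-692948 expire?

Natural term of HD-692948:
  Base: filing + 18 years → 18 October 2009.
  Processing Delay Credit: +544 days → 15 April 2011.
Expiry of referenced patent HD-910808:
  Base: filing + 18 years → 27 October 2008.
  Processing Delay Credit: +895 days → 10 April 2011.
Terminal disclaimer: HD-692948 expires on the earlier of 15 April 2011 and 10 April 2011.

2011-04-10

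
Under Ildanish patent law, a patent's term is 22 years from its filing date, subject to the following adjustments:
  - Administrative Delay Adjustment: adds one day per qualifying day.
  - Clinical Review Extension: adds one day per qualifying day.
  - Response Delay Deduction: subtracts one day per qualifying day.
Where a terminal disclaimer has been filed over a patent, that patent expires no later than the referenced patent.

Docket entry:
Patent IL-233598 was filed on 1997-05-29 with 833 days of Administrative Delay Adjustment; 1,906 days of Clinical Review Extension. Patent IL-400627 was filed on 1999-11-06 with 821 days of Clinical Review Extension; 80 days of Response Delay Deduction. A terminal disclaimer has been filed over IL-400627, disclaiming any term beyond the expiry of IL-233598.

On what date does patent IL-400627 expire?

2023-11-17

Natural term of IL-400627:
  Base: filing + 22 years → 6 November 2021.
  Clinical Review Extension: +821 days → 5 February 2024.
  Response Delay Deduction: −80 days → 17 November 2023.
Expiry of referenced patent IL-233598:
  Base: filing + 22 years → 29 May 2019.
  Administrative Delay Adjustment: +833 days → 8 September 2021.
  Clinical Review Extension: +1906 days → 27 November 2026.
Terminal disclaimer: IL-400627 expires on the earlier of 17 November 2023 and 27 November 2026.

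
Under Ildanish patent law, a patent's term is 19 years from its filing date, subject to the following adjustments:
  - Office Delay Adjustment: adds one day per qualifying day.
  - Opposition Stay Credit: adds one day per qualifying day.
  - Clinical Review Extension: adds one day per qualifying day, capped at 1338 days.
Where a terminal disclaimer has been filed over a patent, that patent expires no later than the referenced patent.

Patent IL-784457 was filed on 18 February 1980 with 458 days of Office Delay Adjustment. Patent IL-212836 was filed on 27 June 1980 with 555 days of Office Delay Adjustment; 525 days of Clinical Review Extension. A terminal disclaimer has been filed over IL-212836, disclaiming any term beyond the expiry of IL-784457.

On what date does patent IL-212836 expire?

May 21, 2000

Natural term of IL-212836:
  Base: filing + 19 years → 27 June 1999.
  Office Delay Adjustment: +555 days → 2 January 2001.
  Clinical Review Extension: 525 days (within the 1338-day cap) → +525 days → 11 June 2002.
Expiry of referenced patent IL-784457:
  Base: filing + 19 years → 18 February 1999.
  Office Delay Adjustment: +458 days → 21 May 2000.
Terminal disclaimer: IL-212836 expires on the earlier of 11 June 2002 and 21 May 2000.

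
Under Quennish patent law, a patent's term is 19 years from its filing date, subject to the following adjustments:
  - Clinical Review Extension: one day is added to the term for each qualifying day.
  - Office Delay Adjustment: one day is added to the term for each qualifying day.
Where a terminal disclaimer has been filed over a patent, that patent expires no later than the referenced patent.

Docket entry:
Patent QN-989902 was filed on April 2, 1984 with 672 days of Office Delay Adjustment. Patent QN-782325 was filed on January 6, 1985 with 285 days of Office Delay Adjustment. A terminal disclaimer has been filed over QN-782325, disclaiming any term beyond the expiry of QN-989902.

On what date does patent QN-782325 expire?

Natural term of QN-782325:
  Base: filing + 19 years → 6 January 2004.
  Office Delay Adjustment: +285 days → 17 October 2004.
Expiry of referenced patent QN-989902:
  Base: filing + 19 years → 2 April 2003.
  Office Delay Adjustment: +672 days → 2 February 2005.
Terminal disclaimer: QN-782325 expires on the earlier of 17 October 2004 and 2 February 2005.

October 17, 2004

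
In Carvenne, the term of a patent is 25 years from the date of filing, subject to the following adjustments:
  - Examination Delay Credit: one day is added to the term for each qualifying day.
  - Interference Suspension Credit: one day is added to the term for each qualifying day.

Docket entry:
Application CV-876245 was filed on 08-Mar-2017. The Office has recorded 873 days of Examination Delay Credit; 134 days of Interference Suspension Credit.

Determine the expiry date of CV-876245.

Base term: filing date + 25 years → 8 March 2042.
Examination Delay Credit: +873 days → 28 July 2044.
Interference Suspension Credit: +134 days → 9 December 2044.

December 9, 2044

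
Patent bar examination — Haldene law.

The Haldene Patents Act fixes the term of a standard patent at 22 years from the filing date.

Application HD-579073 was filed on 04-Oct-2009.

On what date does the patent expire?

October 4, 2031

Filing date + 22 years → 4 October 2031.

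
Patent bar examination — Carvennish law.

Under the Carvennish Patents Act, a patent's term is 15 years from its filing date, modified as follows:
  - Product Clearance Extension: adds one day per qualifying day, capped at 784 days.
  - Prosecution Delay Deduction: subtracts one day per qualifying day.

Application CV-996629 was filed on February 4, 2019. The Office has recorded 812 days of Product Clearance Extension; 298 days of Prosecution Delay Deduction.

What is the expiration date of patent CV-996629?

Base term: filing date + 15 years → 4 February 2034.
Product Clearance Extension: 812 days claimed exceeds the 784-day cap, so +784 days → 29 March 2036.
Prosecution Delay Deduction: −298 days → 5 June 2035.

2035-06-05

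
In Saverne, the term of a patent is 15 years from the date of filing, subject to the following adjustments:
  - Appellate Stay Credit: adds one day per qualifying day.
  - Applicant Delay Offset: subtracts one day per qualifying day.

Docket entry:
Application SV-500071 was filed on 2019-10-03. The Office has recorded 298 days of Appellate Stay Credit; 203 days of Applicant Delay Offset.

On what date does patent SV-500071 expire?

Base term: filing date + 15 years → 3 October 2034.
Appellate Stay Credit: +298 days → 28 July 2035.
Applicant Delay Offset: −203 days → 6 January 2035.

2035-01-06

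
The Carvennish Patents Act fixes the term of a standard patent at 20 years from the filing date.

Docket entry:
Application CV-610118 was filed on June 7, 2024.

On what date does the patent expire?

Filing date + 20 years → 7 June 2044.

2044-06-07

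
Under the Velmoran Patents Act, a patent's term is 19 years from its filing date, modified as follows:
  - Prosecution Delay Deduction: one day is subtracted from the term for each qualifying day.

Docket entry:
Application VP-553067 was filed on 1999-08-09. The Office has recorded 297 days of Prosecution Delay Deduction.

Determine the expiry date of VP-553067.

Base term: filing date + 19 years → 9 August 2018.
Prosecution Delay Deduction: −297 days → 16 October 2017.

October 16, 2017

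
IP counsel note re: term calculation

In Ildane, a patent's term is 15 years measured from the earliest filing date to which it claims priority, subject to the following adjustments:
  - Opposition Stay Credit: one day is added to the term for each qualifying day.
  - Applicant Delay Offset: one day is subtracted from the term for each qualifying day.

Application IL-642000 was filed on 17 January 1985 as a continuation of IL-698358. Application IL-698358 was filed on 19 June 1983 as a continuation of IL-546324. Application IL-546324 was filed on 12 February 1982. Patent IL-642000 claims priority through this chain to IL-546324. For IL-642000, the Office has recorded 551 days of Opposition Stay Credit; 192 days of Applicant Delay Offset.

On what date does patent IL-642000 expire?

Earliest priority filing: 12 February 1982.
Base term: 12 February 1982 + 15 years → 12 February 1997.
Opposition Stay Credit: +551 days → 17 August 1998.
Applicant Delay Offset: −192 days → 6 February 1998.

February 6, 1998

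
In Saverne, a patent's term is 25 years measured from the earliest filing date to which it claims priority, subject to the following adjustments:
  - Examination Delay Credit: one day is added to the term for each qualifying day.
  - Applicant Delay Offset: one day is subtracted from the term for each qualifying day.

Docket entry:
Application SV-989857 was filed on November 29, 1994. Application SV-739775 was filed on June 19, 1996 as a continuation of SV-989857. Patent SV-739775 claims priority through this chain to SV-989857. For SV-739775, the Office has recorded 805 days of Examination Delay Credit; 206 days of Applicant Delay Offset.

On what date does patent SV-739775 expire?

2021-07-20

Earliest priority filing: 29 November 1994.
Base term: 29 November 1994 + 25 years → 29 November 2019.
Examination Delay Credit: +805 days → 11 February 2022.
Applicant Delay Offset: −206 days → 20 July 2021.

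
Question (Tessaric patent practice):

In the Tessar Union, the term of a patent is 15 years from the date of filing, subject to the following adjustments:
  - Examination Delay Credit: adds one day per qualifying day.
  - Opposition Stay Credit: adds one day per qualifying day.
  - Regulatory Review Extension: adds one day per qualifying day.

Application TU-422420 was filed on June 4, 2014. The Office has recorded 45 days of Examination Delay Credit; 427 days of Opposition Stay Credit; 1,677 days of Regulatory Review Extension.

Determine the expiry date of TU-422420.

Base term: filing date + 15 years → 4 June 2029.
Examination Delay Credit: +45 days → 19 July 2029.
Opposition Stay Credit: +427 days → 19 September 2030.
Regulatory Review Extension: +1677 days → 23 April 2035.

2035-04-23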